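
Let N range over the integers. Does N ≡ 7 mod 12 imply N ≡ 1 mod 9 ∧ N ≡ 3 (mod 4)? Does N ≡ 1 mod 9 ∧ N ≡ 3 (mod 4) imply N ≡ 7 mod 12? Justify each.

Forward direction. This fails: N = 31 gives 31 ≡ 7 (mod 12) but 31 ≡ 4 (mod 9), so the conjunction on the right does not hold.

Converse. If N ≡ 1 (mod 9) and N ≡ 3 (mod 4), then by the Chinese remainder theorem N ≡ 19 (mod 36). Since 19 ≡ 7 (mod 12) and 12 ∣ 36, we get N ≡ 7 (mod 12).

(⇒) fails; (⇐) holds.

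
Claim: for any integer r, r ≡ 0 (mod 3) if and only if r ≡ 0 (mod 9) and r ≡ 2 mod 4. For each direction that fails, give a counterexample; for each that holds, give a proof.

Forward direction. This fails: r = 0 gives 0 ≡ 0 (mod 3) but 0 ≡ 0 (mod 4), so the conjunction on the right does not hold.

Converse. If r ≡ 0 (mod 9) and r ≡ 2 (mod 4), then by the Chinese remainder theorem r ≡ 18 (mod 36). Since 18 ≡ 0 (mod 3) and 3 ∣ 36, we get r ≡ 0 (mod 3).

Not equivalent: only (⇐) holds.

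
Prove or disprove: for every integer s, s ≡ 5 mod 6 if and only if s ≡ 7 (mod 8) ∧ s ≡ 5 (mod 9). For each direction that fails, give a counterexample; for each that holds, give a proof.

The forward direction fails; the converse holds.

(⟸) If s ≡ 7 (mod 8) and s ≡ 5 (mod 9), then by the Chinese remainder theorem s ≡ 23 (mod 72). Since 23 ≡ 5 (mod 6) and 6 ∣ 72, we get s ≡ 5 (mod 6).

(⟹) This fails: s = 65 gives 65 ≡ 5 (mod 6) but 65 ≡ 1 (mod 8), so the conjunction on the right does not hold.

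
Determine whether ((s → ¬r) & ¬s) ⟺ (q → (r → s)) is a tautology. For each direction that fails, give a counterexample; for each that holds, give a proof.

Both directions fail.

[⇒] This fails. Under q = T, r = T, s = F, the left side is true but the right side is false.

[⇐] This fails. Under q = F, r = F, s = T, the left side is false but the right side is true.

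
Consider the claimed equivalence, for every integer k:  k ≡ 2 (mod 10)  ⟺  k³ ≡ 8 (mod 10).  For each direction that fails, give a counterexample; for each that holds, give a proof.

Forward direction. Suppose k ≡ 2 (mod 10). Write k = 10j + 2. Then (10j + 2)³ = 1000j³ + 600j² + 120j + 8 = 10(100j³ + 60j² + 12j) + 8, so k³ ≡ 8 (mod 10).

Converse. For the converse, argue contrapositively. If k ≢ 2 (mod 10), then k is congruent to one of 0, 1, 3, 4, 5, 6, 7, 8, 9 modulo 10, and these give k³ ≡ 0, 1, 7, 4, 5, 6, 3, 2, 9 respectively — never 8.

The biconditional holds.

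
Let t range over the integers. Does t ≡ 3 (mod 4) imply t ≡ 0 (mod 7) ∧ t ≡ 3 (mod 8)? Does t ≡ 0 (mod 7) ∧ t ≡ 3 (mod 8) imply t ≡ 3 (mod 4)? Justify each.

(⇒) fails; (⇐) holds.

(⟹) This fails: t = 3 gives 3 ≡ 3 (mod 4) but 3 ≡ 3 (mod 7), so the conjunction on the right does not hold.

(⟸) Conversely, if t ≡ 0 (mod 7) and t ≡ 3 (mod 8), then by the Chinese remainder theorem t ≡ 35 (mod 56). Since 35 ≡ 3 (mod 4) and 4 ∣ 56, we get t ≡ 3 (mod 4).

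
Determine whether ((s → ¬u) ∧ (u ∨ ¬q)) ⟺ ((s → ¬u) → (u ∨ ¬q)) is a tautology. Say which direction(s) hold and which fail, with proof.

(⇒) holds; (⇐) fails.

(→) Assume the antecedent. If u is true, (s → ¬u) → (u ∨ ¬q) reduces to true regardless of the other variables. If u is false, the antecedent forces (u = F, s = F, q = F) or (u = F, s = T, q = F), and (s → ¬u) → (u ∨ ¬q) holds there. Either way (s → ¬u) → (u ∨ ¬q) holds.

(←) This fails. Under u = T, s = T, q = F, the left side is false but the right side is true.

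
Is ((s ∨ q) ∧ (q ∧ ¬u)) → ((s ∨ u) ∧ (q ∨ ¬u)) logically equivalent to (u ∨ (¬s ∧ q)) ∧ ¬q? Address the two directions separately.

(⇒) This fails. Under s = F, q = F, u = F, the left side is true but the right side is false.

(⇐) Assume the antecedent. If s is true, the consequent reduces to true regardless of the other variables. If s is false, the antecedent forces (s = F, q = F, u = T), and the consequent holds there. Either way the consequent holds.

The forward direction fails; the converse holds.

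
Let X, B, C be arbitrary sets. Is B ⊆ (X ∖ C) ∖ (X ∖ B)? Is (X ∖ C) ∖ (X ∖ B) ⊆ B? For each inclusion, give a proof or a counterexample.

(⟹) This inclusion fails. Take X = ∅, B = {1}, C = ∅; then 1 ∈ B but 1 ∉ (X ∖ C) ∖ (X ∖ B).

(⟸) Let x ∈ (X ∖ C) ∖ (X ∖ B). Then x ∈ X ∩ B and x ∉ C, from which x ∈ B.

(⊆) fails; (⊇) holds.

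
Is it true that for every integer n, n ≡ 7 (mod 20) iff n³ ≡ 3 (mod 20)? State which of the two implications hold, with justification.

Both directions hold.

(→) Suppose n ≡ 7 (mod 20). Write n = 20j + 7. Then (20j + 7)³ = 8000j³ + 8400j² + 2940j + 343 = 20(400j³ + 420j² + 147j + 17) + 3, so n³ ≡ 3 (mod 20).

(←) Conversely, suppose n³ ≡ 3 (mod 20). The only residue r in {0, …, 19} with r³ ≡ 3 (mod 20) is r = 7, so n ≡ 7 (mod 20).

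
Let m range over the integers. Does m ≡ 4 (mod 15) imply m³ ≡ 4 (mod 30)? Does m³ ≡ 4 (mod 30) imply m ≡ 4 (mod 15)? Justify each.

(→) This fails: take m = 19. Then 19 ≡ 4 (mod 15), but 19³ = 6859 ≡ 19 (mod 30), not 4.

(←) Conversely, the residues r modulo 30 with r³ ≡ 4 (mod 30) are exactly {4}, and each is ≡ 4 (mod 15).

Only the reverse direction holds.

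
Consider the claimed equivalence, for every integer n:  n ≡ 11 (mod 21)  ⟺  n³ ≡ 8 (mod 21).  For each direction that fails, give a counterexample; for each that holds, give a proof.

Only the forward implication holds.

(←) This fails: take n = 2. Then 2³ = 8 ≡ 8 (mod 21), yet 2 ≡ 2 (mod 21), not 11.

(→) Suppose n ≡ 11 (mod 21). Write n = 21j + 11. Then (21j + 11)³ = 9261j³ + 14553j² + 7623j + 1331 = 21(441j³ + 693j² + 363j + 63) + 8, so n³ ≡ 8 (mod 21).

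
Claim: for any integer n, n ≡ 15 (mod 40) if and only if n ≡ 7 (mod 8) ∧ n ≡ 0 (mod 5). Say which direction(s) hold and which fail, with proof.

Both directions hold.

[⇒] Suppose n ≡ 15 (mod 40); write n = 40j + 15. Since 8 ∣ 40, reducing mod 8 gives n ≡ 15 ≡ 7 (mod 8); since 5 ∣ 40, reducing mod 5 gives n ≡ 15 ≡ 0 (mod 5).

[⇐] Conversely, if n ≡ 7 (mod 8) and n ≡ 0 (mod 5), then by the Chinese remainder theorem n ≡ 15 (mod 40). This is exactly n ≡ 15 (mod 40).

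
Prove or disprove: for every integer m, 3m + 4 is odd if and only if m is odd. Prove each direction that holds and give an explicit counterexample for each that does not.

(←) Suppose m is odd; write m = 2j + 1. Then 3m + 4 = 3·(2j + 1) + 4 = 2·3j + 7, which is odd.

(→) Suppose 3m + 4 is odd. Since 3 is odd, 3m and m have the same parity, so 3m + 4 ≡ m + 4 (mod 2). As 4 is even, 3m + 4 is odd exactly when m is odd. Thus m is odd.

Both directions hold; the statement is true.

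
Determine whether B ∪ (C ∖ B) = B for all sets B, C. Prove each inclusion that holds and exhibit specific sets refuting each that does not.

(⟹) This inclusion fails. Take B = ∅, C = {1}; then 1 ∈ B ∪ (C ∖ B) but 1 ∉ B.

(⟸) Let x ∈ B. Then either x ∈ B and x ∉ C; or x ∈ B ∩ C. In each case x ∈ B ∪ (C ∖ B), so B ⊆ B ∪ (C ∖ B).

Only the reverse inclusion holds.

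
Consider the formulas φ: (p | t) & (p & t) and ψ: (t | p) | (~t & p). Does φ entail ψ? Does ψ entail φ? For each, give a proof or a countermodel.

[⇒] Assume the antecedent. If t is true, (t | p) | (~t & p) reduces to true regardless of the other variables. If t is false, the antecedent cannot hold. Either way (t | p) | (~t & p) holds.

[⇐] This fails. Under t = T, p = F, the left side is false but the right side is true.

Only the forward direction holds.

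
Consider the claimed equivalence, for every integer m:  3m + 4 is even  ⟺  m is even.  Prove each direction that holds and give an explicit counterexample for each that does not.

The biconditional holds.

[⇒] Suppose 3m + 4 is even. Since 3 is odd, 3m and m have the same parity, so 3m + 4 ≡ m + 4 (mod 2). As 4 is even, 3m + 4 is even exactly when m is even. Thus m is even.

[⇐] Conversely, suppose m is even; write m = 2j. Then 3m + 4 = 3·(2j) + 4 = 2·3j + 4, which is even.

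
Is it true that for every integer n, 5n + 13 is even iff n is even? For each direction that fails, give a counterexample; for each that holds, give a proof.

Forward direction. This fails: n = 3 gives 5n + 13 = 28, which is even, but 3 is odd, not even.

Converse. This also fails: n = 2 is even, but 5n + 13 = 23 is odd, not even.

Neither direction holds.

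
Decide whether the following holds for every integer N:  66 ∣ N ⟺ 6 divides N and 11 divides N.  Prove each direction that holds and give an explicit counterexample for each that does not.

Forward direction. If 66 ∣ N, write N = 66q. Since 66 = 11·6, N = 6·(11q), so 6 ∣ N; and since 66 = 6·11, N = 11·(6q), so 11 ∣ N.

Converse. Suppose 6 ∣ N and 11 ∣ N. Any common multiple of 6 and 11 is a multiple of their lcm; here gcd(6, 11) = 1, so lcm(6, 11) = 6·11 = 66, so 66 ∣ N.

Equivalent; both directions hold.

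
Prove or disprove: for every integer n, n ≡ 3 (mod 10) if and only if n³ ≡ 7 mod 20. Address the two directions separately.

(→) This fails: take n = 13. Then 13 ≡ 3 (mod 10), but 13³ = 2197 ≡ 17 (mod 20), not 7.

(←) Conversely, the residues r modulo 20 with r³ ≡ 7 (mod 20) are exactly {3}, and each is ≡ 3 (mod 10).

(⇒) fails; (⇐) holds.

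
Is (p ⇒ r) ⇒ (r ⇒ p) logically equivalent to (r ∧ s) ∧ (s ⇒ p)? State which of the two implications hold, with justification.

Forward direction. This fails. Under s = F, r = F, p = F, the left side is true but the right side is false.

Converse. Assume the antecedent. If s is true, the antecedent forces (s = T, r = T, p = T), and (p ⇒ r) ⇒ (r ⇒ p) holds there. If s is false, the antecedent cannot hold. Either way (p ⇒ r) ⇒ (r ⇒ p) holds.

(⇒) fails; (⇐) holds.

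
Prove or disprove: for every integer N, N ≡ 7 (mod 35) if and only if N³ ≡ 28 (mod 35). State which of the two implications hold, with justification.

Both directions hold; the statement is true.

[⇒] Suppose N ≡ 7 (mod 35). Write N = 35j + 7. Then (35j + 7)³ = 42875j³ + 25725j² + 5145j + 343 = 35(1225j³ + 735j² + 147j + 9) + 28, so N³ ≡ 28 (mod 35).

[⇐] Conversely, suppose N³ ≡ 28 (mod 35). The only residue r in {0, …, 34} with r³ ≡ 28 (mod 35) is r = 7, so N ≡ 7 (mod 35).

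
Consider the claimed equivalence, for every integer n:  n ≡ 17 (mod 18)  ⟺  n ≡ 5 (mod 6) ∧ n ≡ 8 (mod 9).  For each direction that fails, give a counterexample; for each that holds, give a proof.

[⇒] Suppose n ≡ 17 (mod 18); write n = 18j + 17. Since 6 ∣ 18, reducing mod 6 gives n ≡ 17 ≡ 5 (mod 6); since 9 ∣ 18, reducing mod 9 gives n ≡ 17 ≡ 8 (mod 9).

[⇐] Conversely, if n ≡ 5 (mod 6) and n ≡ 8 (mod 9), then by the Chinese remainder theorem n ≡ 17 (mod 18). This is exactly n ≡ 17 (mod 18).

Both directions hold.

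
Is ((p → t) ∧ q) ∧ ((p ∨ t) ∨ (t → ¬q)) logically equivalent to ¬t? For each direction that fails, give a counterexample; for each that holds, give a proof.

(⟹) This fails. Under p = F, q = T, t = T, the left side is true but the right side is false.

(⟸) This fails. Under p = F, q = F, t = F, the left side is false but the right side is true.

(⇒) fails and (⇐) fails.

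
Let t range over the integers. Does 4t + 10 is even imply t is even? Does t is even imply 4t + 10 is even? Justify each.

Not equivalent: only (⇐) holds.

(⇒) This fails: take t = 5. Then 4t + 10 = 30, which is even, yet t = 5 is odd, not even.

(⇐) Suppose t is even. Since 4 is even, 4t is even for every t, so 4t + 10 has the same parity as 10, which is even. Hence 4t + 10 is even.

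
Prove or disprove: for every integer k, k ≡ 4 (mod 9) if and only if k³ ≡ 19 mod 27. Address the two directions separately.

Forward direction. This fails: take k = 4. Then 4 ≡ 4 (mod 9), but 4³ = 64 ≡ 10 (mod 27), not 19.

Converse. This fails: take k = 7. Then 7³ = 343 ≡ 19 (mod 27), yet 7 ≡ 7 (mod 9), not 4.

Neither implication holds.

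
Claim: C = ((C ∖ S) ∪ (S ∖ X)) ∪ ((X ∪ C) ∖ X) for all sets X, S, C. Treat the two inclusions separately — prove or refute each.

(⟹) This inclusion fails. Take X = {1}, S = {1}, C = {1}; then 1 ∈ C but 1 ∉ ((C ∖ S) ∪ (S ∖ X)) ∪ ((X ∪ C) ∖ X).

(⟸) This inclusion fails. Take X = ∅, S = {1}, C = ∅; then 1 ∈ ((C ∖ S) ∪ (S ∖ X)) ∪ ((X ∪ C) ∖ X) but 1 ∉ C.

Neither inclusion holds.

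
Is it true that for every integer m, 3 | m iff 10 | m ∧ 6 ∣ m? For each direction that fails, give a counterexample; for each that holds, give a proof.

Forward direction. This fails: take m = 3. Certainly 3 ∣ 3, but 10 ∤ 3.

Converse. Suppose 10 ∣ m and 6 ∣ m. Any common multiple of 10 and 6 is a multiple of their lcm; here lcm(10, 6) = 10·6/gcd(10, 6) = 60/2 = 30, so 30 ∣ m. Since 3 ∣ 30, it follows that 3 ∣ m.

(⇒) fails; (⇐) holds.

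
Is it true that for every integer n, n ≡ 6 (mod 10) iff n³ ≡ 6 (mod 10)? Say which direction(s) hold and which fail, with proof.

Both implications hold.

[⇒] Suppose n ≡ 6 (mod 10). Write n = 10j + 6. Then (10j + 6)³ = 1000j³ + 1800j² + 1080j + 216 = 10(100j³ + 180j² + 108j + 21) + 6, so n³ ≡ 6 (mod 10).

[⇐] Conversely, suppose n³ ≡ 6 (mod 10). The only residue r in {0, …, 9} with r³ ≡ 6 (mod 10) is r = 6, so n ≡ 6 (mod 10).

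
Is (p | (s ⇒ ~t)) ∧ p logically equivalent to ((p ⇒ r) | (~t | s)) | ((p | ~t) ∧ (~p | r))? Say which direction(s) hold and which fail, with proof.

Neither direction holds.

[⇒] This fails. Under t = T, r = F, p = T, s = F, the left side is true but the right side is false.

[⇐] This fails. Under t = F, r = F, p = F, s = F, the left side is false but the right side is true.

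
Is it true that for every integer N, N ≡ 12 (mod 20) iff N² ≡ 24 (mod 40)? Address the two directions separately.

(⟸) This fails: take N = 8. Then 8² = 64 ≡ 24 (mod 40), yet 8 ≡ 8 (mod 20), not 12.

(⟹) Suppose N ≡ 12 (mod 20). Working modulo 40, N ∈ {12, 32}; for each such r, r² ≡ 24 (mod 40).

Only the forward direction holds.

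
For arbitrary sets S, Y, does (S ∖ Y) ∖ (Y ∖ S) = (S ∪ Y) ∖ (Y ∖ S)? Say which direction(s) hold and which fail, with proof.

Reverse inclusion. This inclusion fails. Take S = {1}, Y = {1}; then 1 ∈ (S ∪ Y) ∖ (Y ∖ S) but 1 ∉ (S ∖ Y) ∖ (Y ∖ S).

Forward inclusion. Let x ∈ (S ∖ Y) ∖ (Y ∖ S). Then x ∈ S and x ∉ Y, from which x ∈ (S ∪ Y) ∖ (Y ∖ S).

The sets are not equal: only the forward inclusion holds.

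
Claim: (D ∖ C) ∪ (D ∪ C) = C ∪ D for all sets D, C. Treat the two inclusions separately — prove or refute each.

(⟹) Let x ∈ (D ∖ C) ∪ (D ∪ C). Then either x ∈ D and x ∉ C; or x ∈ C and x ∉ D; or x ∈ D ∩ C. In each case x ∈ C ∪ D, so (D ∖ C) ∪ (D ∪ C) ⊆ C ∪ D.

(⟸) Let x ∈ C ∪ D. Then either x ∈ D and x ∉ C; or x ∈ C and x ∉ D; or x ∈ D ∩ C. In each case x ∈ (D ∖ C) ∪ (D ∪ C), so C ∪ D ⊆ (D ∖ C) ∪ (D ∪ C).

Both inclusions hold; the sets are equal.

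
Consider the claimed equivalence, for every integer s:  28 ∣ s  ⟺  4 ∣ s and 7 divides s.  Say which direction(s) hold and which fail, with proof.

(→) If 28 ∣ s, write s = 28q. Since 28 = 7·4, s = 4·(7q), so 4 ∣ s; and since 28 = 4·7, s = 7·(4q), so 7 ∣ s.

(←) Suppose 4 ∣ s and 7 ∣ s. Any common multiple of 4 and 7 is a multiple of their lcm; here gcd(4, 7) = 1, so lcm(4, 7) = 4·7 = 28, so 28 ∣ s.

Both implications hold.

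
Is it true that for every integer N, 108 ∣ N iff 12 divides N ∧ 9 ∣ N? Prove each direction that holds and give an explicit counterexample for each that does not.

The forward direction holds; the converse fails.

(⇒) If 108 ∣ N, write N = 108q. Since 108 = 9·12, N = 12·(9q), so 12 ∣ N; and since 108 = 12·9, N = 9·(12q), so 9 ∣ N.

(⇐) This fails: take N = 36. Both 12 ∣ 36 and 9 ∣ 36, yet 36 is not a multiple of 108 (since 36 = 0·108 + 36), so 108 ∤ 36.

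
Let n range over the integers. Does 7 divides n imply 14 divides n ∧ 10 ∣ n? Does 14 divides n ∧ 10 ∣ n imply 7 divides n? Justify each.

[⇒] This fails: take n = 7. Certainly 7 ∣ 7, but 14 ∤ 7.

[⇐] Suppose 14 ∣ n and 10 ∣ n. Any common multiple of 14 and 10 is a multiple of their lcm; here lcm(14, 10) = 14·10/gcd(14, 10) = 140/2 = 70, so 70 ∣ n. Since 7 ∣ 70, it follows that 7 ∣ n.

Only the converse holds.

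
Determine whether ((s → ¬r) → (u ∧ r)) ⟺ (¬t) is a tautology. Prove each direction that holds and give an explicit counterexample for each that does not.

Neither direction holds.

Forward direction. This fails. Under r = T, s = T, u = F, t = T, the left side is true but the right side is false.

Converse. This fails. Under r = F, s = F, u = F, t = F, the left side is false but the right side is true.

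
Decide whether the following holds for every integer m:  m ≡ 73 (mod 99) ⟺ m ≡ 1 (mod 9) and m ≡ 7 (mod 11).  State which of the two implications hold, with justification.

(⟹) Suppose m ≡ 73 (mod 99); write m = 99j + 73. Since 9 ∣ 99, reducing mod 9 gives m ≡ 73 ≡ 1 (mod 9); since 11 ∣ 99, reducing mod 11 gives m ≡ 73 ≡ 7 (mod 11).

(⟸) Conversely, if m ≡ 1 (mod 9) and m ≡ 7 (mod 11), then by the Chinese remainder theorem m ≡ 73 (mod 99). This is exactly m ≡ 73 (mod 99).

Both directions hold.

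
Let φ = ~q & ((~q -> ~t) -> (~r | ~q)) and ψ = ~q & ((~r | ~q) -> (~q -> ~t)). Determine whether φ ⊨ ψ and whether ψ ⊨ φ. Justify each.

(←) Assume the antecedent. If q is true, the antecedent cannot hold. If q is false, ~q & ((~q -> ~t) -> (~r | ~q)) reduces to true regardless of the other variables. Either way ~q & ((~q -> ~t) -> (~r | ~q)) holds.

(→) This fails. Under q = F, r = F, t = T, the left side is true but the right side is false.

(⇒) fails; (⇐) holds.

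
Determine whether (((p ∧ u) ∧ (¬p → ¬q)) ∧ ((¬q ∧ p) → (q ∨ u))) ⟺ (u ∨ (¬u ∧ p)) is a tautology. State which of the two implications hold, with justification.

[⇒] Assume the antecedent. If u is true, u ∨ (¬u ∧ p) reduces to true regardless of the other variables. If u is false, the antecedent cannot hold. Either way u ∨ (¬u ∧ p) holds.

[⇐] This fails. Under u = T, p = F, q = F, the left side is false but the right side is true.

Only the forward direction holds.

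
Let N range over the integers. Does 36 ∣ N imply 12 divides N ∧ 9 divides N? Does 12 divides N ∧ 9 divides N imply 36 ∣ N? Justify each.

Converse. Suppose 12 ∣ N and 9 ∣ N. Any common multiple of 12 and 9 is a multiple of their lcm; here lcm(12, 9) = 12·9/gcd(12, 9) = 108/3 = 36, so 36 ∣ N.

Forward direction. If 36 ∣ N, write N = 36q. Since 36 = 3·12, N = 12·(3q), so 12 ∣ N; and since 36 = 4·9, N = 9·(4q), so 9 ∣ N.

Both directions hold.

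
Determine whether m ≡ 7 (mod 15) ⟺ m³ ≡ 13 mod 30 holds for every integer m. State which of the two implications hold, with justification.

(⇒) This fails: take m = 22. Then 22 ≡ 7 (mod 15), but 22³ = 10648 ≡ 28 (mod 30), not 13.

(⇐) Conversely, the residues r modulo 30 with r³ ≡ 13 (mod 30) are exactly {7}, and each is ≡ 7 (mod 15).

Only the converse holds.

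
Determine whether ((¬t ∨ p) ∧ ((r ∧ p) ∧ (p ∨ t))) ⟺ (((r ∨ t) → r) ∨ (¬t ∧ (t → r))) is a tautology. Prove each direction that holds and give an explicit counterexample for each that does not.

[⇒] Assume the antecedent. If t is true, the antecedent forces (t = T, p = T, r = T), and ((r ∨ t) → r) ∨ (¬t ∧ (t → r)) holds there. If t is false, ((r ∨ t) → r) ∨ (¬t ∧ (t → r)) reduces to true regardless of the other variables. Either way ((r ∨ t) → r) ∨ (¬t ∧ (t → r)) holds.

[⇐] This fails. Under t = F, p = F, r = F, the left side is false but the right side is true.

Only the forward direction holds.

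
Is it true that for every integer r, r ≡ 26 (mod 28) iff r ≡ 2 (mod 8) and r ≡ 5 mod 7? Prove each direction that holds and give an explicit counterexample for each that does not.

Only the reverse direction holds.

Converse. If r ≡ 2 (mod 8) and r ≡ 5 (mod 7), then by the Chinese remainder theorem r ≡ 26 (mod 56). Since 26 ≡ 26 (mod 28) and 28 ∣ 56, we get r ≡ 26 (mod 28).

Forward direction. This fails: r = 54 gives 54 ≡ 26 (mod 28) but 54 ≡ 6 (mod 8), so the conjunction on the right does not hold.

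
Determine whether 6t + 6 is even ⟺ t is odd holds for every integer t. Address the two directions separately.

(⟸) Suppose t is odd. Since 6 is even, 6t is even for every t, so 6t + 6 has the same parity as 6, which is even. Hence 6t + 6 is even.

(⟹) This fails: take t = 4. Then 6t + 6 = 30, which is even, yet t = 4 is even, not odd.

Only the converse holds.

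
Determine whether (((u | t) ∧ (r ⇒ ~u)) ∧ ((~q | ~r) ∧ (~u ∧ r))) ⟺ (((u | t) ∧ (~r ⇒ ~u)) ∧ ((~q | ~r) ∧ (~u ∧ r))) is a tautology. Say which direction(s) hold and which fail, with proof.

[⇐] Assume the antecedent. If r is true, the antecedent forces (r = T, t = T, u = F, q = F), and the consequent holds there. If r is false, the antecedent cannot hold. Either way the consequent holds.

[⇒] Assume the antecedent. If r is true, the antecedent forces (r = T, t = T, u = F, q = F), and the consequent holds there. If r is false, the antecedent cannot hold. Either way the consequent holds.

Both directions hold; the statement is true.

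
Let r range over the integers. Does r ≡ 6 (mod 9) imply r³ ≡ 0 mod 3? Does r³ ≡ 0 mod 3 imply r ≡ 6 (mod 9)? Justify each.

(⟹) Suppose r ≡ 6 (mod 9). Then r³ ≡ 6³ = 216 (mod 9), and since 3 ∣ 9, also r³ ≡ 0 (mod 3).

(⟸) This fails: take r = 0. Then 0³ = 0 ≡ 0 (mod 3), yet 0 ≡ 0 (mod 9), not 6.

Only the forward direction holds.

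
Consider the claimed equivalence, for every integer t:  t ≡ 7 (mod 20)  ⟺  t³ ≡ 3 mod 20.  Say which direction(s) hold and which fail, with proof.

[⇒] Suppose t ≡ 7 (mod 20). Write t = 20j + 7. Then (20j + 7)³ = 8000j³ + 8400j² + 2940j + 343 = 20(400j³ + 420j² + 147j + 17) + 3, so t³ ≡ 3 (mod 20).

[⇐] Conversely, suppose t³ ≡ 3 (mod 20). The only residue r in {0, …, 19} with r³ ≡ 3 (mod 20) is r = 7, so t ≡ 7 (mod 20).

Both directions hold.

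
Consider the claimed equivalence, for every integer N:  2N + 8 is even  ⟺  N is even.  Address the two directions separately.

Forward direction. This fails: take N = 7. Then 2N + 8 = 22, which is even, yet N = 7 is odd, not even.

Converse. Suppose N is even. Since 2 is even, 2N is even for every N, so 2N + 8 has the same parity as 8, which is even. Hence 2N + 8 is even.

Only the converse holds.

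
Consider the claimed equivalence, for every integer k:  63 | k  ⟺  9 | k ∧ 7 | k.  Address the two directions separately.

The biconditional holds.

(⇒) If 63 ∣ k, write k = 63q. Since 63 = 7·9, k = 9·(7q), so 9 ∣ k; and since 63 = 9·7, k = 7·(9q), so 7 ∣ k.

(⇐) Suppose 9 ∣ k and 7 ∣ k. Any common multiple of 9 and 7 is a multiple of their lcm; here gcd(9, 7) = 1, so lcm(9, 7) = 9·7 = 63, so 63 ∣ k.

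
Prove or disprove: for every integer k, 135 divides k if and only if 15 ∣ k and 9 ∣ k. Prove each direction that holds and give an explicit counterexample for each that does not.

Only the forward implication holds.

(→) If 135 ∣ k, write k = 135q. Since 135 = 9·15, k = 15·(9q), so 15 ∣ k; and since 135 = 15·9, k = 9·(15q), so 9 ∣ k.

(←) This fails: take k = 45. Both 15 ∣ 45 and 9 ∣ 45, yet 45 is not a multiple of 135 (since 45 = 0·135 + 45), so 135 ∤ 45.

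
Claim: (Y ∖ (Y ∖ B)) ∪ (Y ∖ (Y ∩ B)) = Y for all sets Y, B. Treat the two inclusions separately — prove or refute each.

(⊆) Let x ∈ (Y ∖ (Y ∖ B)) ∪ (Y ∖ (Y ∩ B)). Then either x ∈ Y and x ∉ B; or x ∈ Y ∩ B. In each case x ∈ Y, so (Y ∖ (Y ∖ B)) ∪ (Y ∖ (Y ∩ B)) ⊆ Y.

(⊇) Let x ∈ Y. Then either x ∈ Y and x ∉ B; or x ∈ Y ∩ B. In each case x ∈ (Y ∖ (Y ∖ B)) ∪ (Y ∖ (Y ∩ B)), so Y ⊆ (Y ∖ (Y ∖ B)) ∪ (Y ∖ (Y ∩ B)).

Both inclusions hold.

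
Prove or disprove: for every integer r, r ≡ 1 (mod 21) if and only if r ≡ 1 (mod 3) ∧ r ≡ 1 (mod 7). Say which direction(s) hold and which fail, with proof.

Both directions hold; the statement is true.

(⇒) Suppose r ≡ 1 (mod 21); write r = 21j + 1. Since 3 ∣ 21, reducing mod 3 gives r ≡ 1 (mod 3); since 7 ∣ 21, reducing mod 7 gives r ≡ 1 (mod 7).

(⇐) Conversely, if r ≡ 1 (mod 3) and r ≡ 1 (mod 7), then by the Chinese remainder theorem r ≡ 1 (mod 21). This is exactly r ≡ 1 (mod 21).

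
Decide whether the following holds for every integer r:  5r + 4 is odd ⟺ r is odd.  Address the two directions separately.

[⇐] Suppose r is odd; write r = 2j + 1. Then 5r + 4 = 5·(2j + 1) + 4 = 2·5j + 9, which is odd.

[⇒] Suppose 5r + 4 is odd. Since 5 is odd, 5r and r have the same parity, so 5r + 4 ≡ r + 4 (mod 2). As 4 is even, 5r + 4 is odd exactly when r is odd. Thus r is odd.

Both directions hold; the statement is true.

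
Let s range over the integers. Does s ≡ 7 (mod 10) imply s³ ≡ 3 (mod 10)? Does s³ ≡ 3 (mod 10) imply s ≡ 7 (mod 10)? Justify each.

Both implications hold.

(⟹) Suppose s ≡ 7 (mod 10). Write s = 10j + 7. Then (10j + 7)³ = 1000j³ + 2100j² + 1470j + 343 = 10(100j³ + 210j² + 147j + 34) + 3, so s³ ≡ 3 (mod 10).

(⟸) Conversely, suppose s³ ≡ 3 (mod 10). The only residue r in {0, …, 9} with r³ ≡ 3 (mod 10) is r = 7, so s ≡ 7 (mod 10).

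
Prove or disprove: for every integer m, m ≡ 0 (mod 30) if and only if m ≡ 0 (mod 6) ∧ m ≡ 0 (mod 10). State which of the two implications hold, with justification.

Both implications hold.

[⇐] If m ≡ 0 (mod 6) and m ≡ 0 (mod 10), then by the Chinese remainder theorem m ≡ 0 (mod 30). This is exactly m ≡ 0 (mod 30).

[⇒] Suppose m ≡ 0 (mod 30); write m = 30j + 0. Since 6 ∣ 30, reducing mod 6 gives m ≡ 0 (mod 6); since 10 ∣ 30, reducing mod 10 gives m ≡ 0 (mod 10).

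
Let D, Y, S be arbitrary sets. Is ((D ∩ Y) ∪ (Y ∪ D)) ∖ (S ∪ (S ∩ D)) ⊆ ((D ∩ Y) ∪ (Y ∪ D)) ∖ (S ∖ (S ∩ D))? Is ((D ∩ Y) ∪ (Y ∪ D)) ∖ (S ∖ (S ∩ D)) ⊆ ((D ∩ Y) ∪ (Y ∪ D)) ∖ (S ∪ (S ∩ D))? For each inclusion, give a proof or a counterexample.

(⊆) Let x ∈ ((D ∩ Y) ∪ (Y ∪ D)) ∖ (S ∪ (S ∩ D)). Then either x ∈ D and x ∉ Y, S; or x ∈ Y and x ∉ D, S; or x ∈ D ∩ Y and x ∉ S. In each case x ∈ ((D ∩ Y) ∪ (Y ∪ D)) ∖ (S ∖ (S ∩ D)), so ((D ∩ Y) ∪ (Y ∪ D)) ∖ (S ∪ (S ∩ D)) ⊆ ((D ∩ Y) ∪ (Y ∪ D)) ∖ (S ∖ (S ∩ D)).

(⊇) This inclusion fails. Take D = {1}, Y = ∅, S = {1}; then 1 ∈ ((D ∩ Y) ∪ (Y ∪ D)) ∖ (S ∖ (S ∩ D)) but 1 ∉ ((D ∩ Y) ∪ (Y ∪ D)) ∖ (S ∪ (S ∩ D)).

(⊆) holds; (⊇) fails.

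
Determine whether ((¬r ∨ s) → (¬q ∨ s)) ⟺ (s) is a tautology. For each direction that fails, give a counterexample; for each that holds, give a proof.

(⇒) fails; (⇐) holds.

Forward direction. This fails. Under r = F, s = F, q = F, the left side is true but the right side is false.

Converse. Assume the antecedent. If r is true, (¬r ∨ s) → (¬q ∨ s) reduces to true regardless of the other variables. If r is false, the antecedent forces (r = F, s = T, q = F) or (r = F, s = T, q = T), and (¬r ∨ s) → (¬q ∨ s) holds there. Either way (¬r ∨ s) → (¬q ∨ s) holds.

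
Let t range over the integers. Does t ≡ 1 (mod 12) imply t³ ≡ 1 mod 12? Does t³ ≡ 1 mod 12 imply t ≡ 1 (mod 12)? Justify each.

Both directions hold.

[⇐] Suppose t³ ≡ 1 (mod 12). The only residue r in {0, …, 11} with r³ ≡ 1 (mod 12) is r = 1, so t ≡ 1 (mod 12).

[⇒] Suppose t ≡ 1 (mod 12). Write t = 12j + 1. Then (12j + 1)³ = 1728j³ + 432j² + 36j + 1 = 12(144j³ + 36j² + 3j) + 1, so t³ ≡ 1 (mod 12).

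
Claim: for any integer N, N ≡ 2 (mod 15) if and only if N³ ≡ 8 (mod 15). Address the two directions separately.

Both directions hold.

(⟹) Suppose N ≡ 2 (mod 15). Write N = 15j + 2. Then (15j + 2)³ = 3375j³ + 1350j² + 180j + 8 = 15(225j³ + 90j² + 12j) + 8, so N³ ≡ 8 (mod 15).

(⟸) Conversely, suppose N³ ≡ 8 (mod 15). The only residue r in {0, …, 14} with r³ ≡ 8 (mod 15) is r = 2, so N ≡ 2 (mod 15).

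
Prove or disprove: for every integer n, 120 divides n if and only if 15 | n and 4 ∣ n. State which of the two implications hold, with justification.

The forward direction holds; the converse fails.

(⟹) If 120 ∣ n, write n = 120q. Since 120 = 8·15, n = 15·(8q), so 15 ∣ n; and since 120 = 30·4, n = 4·(30q), so 4 ∣ n.

(⟸) This fails: take n = 60. Both 15 ∣ 60 and 4 ∣ 60, yet 60 is not a multiple of 120 (since 60 = 0·120 + 60), so 120 ∤ 60.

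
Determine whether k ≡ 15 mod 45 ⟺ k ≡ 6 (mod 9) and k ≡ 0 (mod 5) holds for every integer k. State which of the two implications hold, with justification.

(⟹) Suppose k ≡ 15 (mod 45); write k = 45j + 15. Since 9 ∣ 45, reducing mod 9 gives k ≡ 15 ≡ 6 (mod 9); since 5 ∣ 45, reducing mod 5 gives k ≡ 15 ≡ 0 (mod 5).

(⟸) Conversely, if k ≡ 6 (mod 9) and k ≡ 0 (mod 5), then by the Chinese remainder theorem k ≡ 15 (mod 45). This is exactly k ≡ 15 (mod 45).

Equivalent; both directions hold.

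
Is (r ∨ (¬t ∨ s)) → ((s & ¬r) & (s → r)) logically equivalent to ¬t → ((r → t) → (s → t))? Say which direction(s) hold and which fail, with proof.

The forward direction holds; the converse fails.

(⇒) Assume the antecedent. If t is true, ¬t → ((r → t) → (s → t)) reduces to true regardless of the other variables. If t is false, the antecedent cannot hold. Either way ¬t → ((r → t) → (s → t)) holds.

(⇐) This fails. Under t = F, r = F, s = F, the left side is false but the right side is true.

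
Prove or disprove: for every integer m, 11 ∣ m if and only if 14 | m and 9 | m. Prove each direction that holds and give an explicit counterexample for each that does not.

[⇒] This fails: take m = 11. Certainly 11 ∣ 11, but 14 ∤ 11.

[⇐] This fails: take m = 126. Both 14 ∣ 126 and 9 ∣ 126, yet 126 is not a multiple of 11 (since 126 = 11·11 + 5), so 11 ∤ 126.

Both directions fail.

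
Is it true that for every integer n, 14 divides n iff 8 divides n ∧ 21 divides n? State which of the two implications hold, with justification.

Not equivalent: only (⇐) holds.

(⇒) This fails: take n = 14. Certainly 14 ∣ 14, but 8 ∤ 14.

(⇐) Suppose 8 ∣ n and 21 ∣ n. Any common multiple of 8 and 21 is a multiple of their lcm; here gcd(8, 21) = 1, so lcm(8, 21) = 8·21 = 168, so 168 ∣ n. Since 14 ∣ 168, it follows that 14 ∣ n.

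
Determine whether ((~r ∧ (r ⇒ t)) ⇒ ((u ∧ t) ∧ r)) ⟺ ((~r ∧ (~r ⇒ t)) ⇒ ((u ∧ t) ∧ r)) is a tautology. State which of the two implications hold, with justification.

(⟹) Assume the antecedent. If t is true, the antecedent forces (t = T, r = T, u = F) or (t = T, r = T, u = T), and the consequent holds there. If t is false, the consequent reduces to true regardless of the other variables. Either way the consequent holds.

(⟸) This fails. Under t = F, r = F, u = F, the left side is false but the right side is true.

Not equivalent: only (⇒) holds.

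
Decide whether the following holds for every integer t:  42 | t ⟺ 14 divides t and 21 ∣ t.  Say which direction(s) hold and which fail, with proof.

The biconditional holds.

[⇐] Suppose 14 ∣ t and 21 ∣ t. Any common multiple of 14 and 21 is a multiple of their lcm; here lcm(14, 21) = 14·21/gcd(14, 21) = 294/7 = 42, so 42 ∣ t.

[⇒] If 42 ∣ t, write t = 42q. Since 42 = 3·14, t = 14·(3q), so 14 ∣ t; and since 42 = 2·21, t = 21·(2q), so 21 ∣ t.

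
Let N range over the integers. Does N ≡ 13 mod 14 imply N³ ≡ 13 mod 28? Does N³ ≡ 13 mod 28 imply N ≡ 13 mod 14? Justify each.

Neither implication holds.

Forward direction. This fails: take N = 27. Then 27 ≡ 13 (mod 14), but 27³ = 19683 ≡ 27 (mod 28), not 13.

Converse. This fails: take N = 5. Then 5³ = 125 ≡ 13 (mod 28), yet 5 ≡ 5 (mod 14), not 13.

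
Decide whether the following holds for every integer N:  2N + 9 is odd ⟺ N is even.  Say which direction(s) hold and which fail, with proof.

Only the reverse direction holds.

(⇒) This fails: take N = 1. Then 2N + 9 = 11, which is odd, yet N = 1 is odd, not even.

(⇐) Suppose N is even. Since 2 is even, 2N is even for every N, so 2N + 9 has the same parity as 9, which is odd. Hence 2N + 9 is odd.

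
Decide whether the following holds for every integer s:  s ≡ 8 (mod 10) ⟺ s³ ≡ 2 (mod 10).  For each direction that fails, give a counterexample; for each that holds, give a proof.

The biconditional holds.

(⇒) Suppose s ≡ 8 (mod 10). Write s = 10j + 8. Then (10j + 8)³ = 1000j³ + 2400j² + 1920j + 512 = 10(100j³ + 240j² + 192j + 51) + 2, so s³ ≡ 2 (mod 10).

(⇐) For the converse, argue contrapositively. If s ≢ 8 (mod 10), then s is congruent to one of 0, 1, 2, 3, 4, 5, 6, 7, 9 modulo 10, and these give s³ ≡ 0, 1, 8, 7, 4, 5, 6, 3, 9 respectively — never 2.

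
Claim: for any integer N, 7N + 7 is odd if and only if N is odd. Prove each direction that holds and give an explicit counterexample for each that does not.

(⇒) fails and (⇐) fails.

(⇒) This fails: N = 6 gives 7N + 7 = 49, which is odd, but 6 is even, not odd.

(⇐) This also fails: N = 1 is odd, but 7N + 7 = 14 is even, not odd.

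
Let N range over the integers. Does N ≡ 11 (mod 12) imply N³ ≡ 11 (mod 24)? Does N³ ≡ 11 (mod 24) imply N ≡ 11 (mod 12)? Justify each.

(⇒) This fails: take N = 23. Then 23 ≡ 11 (mod 12), but 23³ = 12167 ≡ 23 (mod 24), not 11.

(⇐) Conversely, the residues r modulo 24 with r³ ≡ 11 (mod 24) are exactly {11}, and each is ≡ 11 (mod 12).

(⇒) fails; (⇐) holds.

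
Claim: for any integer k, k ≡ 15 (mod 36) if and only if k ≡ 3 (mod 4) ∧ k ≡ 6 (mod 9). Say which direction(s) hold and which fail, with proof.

Converse. If k ≡ 3 (mod 4) and k ≡ 6 (mod 9), then by the Chinese remainder theorem k ≡ 15 (mod 36). This is exactly k ≡ 15 (mod 36).

Forward direction. Suppose k ≡ 15 (mod 36); write k = 36j + 15. Since 4 ∣ 36, reducing mod 4 gives k ≡ 15 ≡ 3 (mod 4); since 9 ∣ 36, reducing mod 9 gives k ≡ 15 ≡ 6 (mod 9).

Both directions hold.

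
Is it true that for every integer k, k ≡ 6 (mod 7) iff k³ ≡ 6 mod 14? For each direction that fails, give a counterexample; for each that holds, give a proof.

Neither implication holds.

[⇒] This fails: take k = 13. Then 13 ≡ 6 (mod 7), but 13³ = 2197 ≡ 13 (mod 14), not 6.

[⇐] This fails: take k = 10. Then 10³ = 1000 ≡ 6 (mod 14), yet 10 ≡ 3 (mod 7), not 6.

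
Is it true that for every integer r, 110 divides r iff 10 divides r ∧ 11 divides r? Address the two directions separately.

Equivalent; both directions hold.

Forward direction. If 110 ∣ r, write r = 110q. Since 110 = 11·10, r = 10·(11q), so 10 ∣ r; and since 110 = 10·11, r = 11·(10q), so 11 ∣ r.

Converse. Suppose 10 ∣ r and 11 ∣ r. Any common multiple of 10 and 11 is a multiple of their lcm; here gcd(10, 11) = 1, so lcm(10, 11) = 10·11 = 110, so 110 ∣ r.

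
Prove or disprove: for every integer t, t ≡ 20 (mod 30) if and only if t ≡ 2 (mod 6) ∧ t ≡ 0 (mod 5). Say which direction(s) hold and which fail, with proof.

[⇒] Suppose t ≡ 20 (mod 30); write t = 30j + 20. Since 6 ∣ 30, reducing mod 6 gives t ≡ 20 ≡ 2 (mod 6); since 5 ∣ 30, reducing mod 5 gives t ≡ 20 ≡ 0 (mod 5).

[⇐] Conversely, if t ≡ 2 (mod 6) and t ≡ 0 (mod 5), then by the Chinese remainder theorem t ≡ 20 (mod 30). This is exactly t ≡ 20 (mod 30).

Both directions hold; the statement is true.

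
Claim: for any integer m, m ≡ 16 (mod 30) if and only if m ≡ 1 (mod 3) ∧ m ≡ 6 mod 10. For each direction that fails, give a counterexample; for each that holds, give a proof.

Both directions hold; the statement is true.

(⟸) If m ≡ 1 (mod 3) and m ≡ 6 (mod 10), then by the Chinese remainder theorem m ≡ 16 (mod 30). This is exactly m ≡ 16 (mod 30).

(⟹) Suppose m ≡ 16 (mod 30); write m = 30j + 16. Since 3 ∣ 30, reducing mod 3 gives m ≡ 16 ≡ 1 (mod 3); since 10 ∣ 30, reducing mod 10 gives m ≡ 16 ≡ 6 (mod 10).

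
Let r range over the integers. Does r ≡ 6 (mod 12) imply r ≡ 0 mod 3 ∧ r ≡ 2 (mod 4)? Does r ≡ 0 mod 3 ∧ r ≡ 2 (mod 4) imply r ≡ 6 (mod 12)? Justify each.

Forward direction. Suppose r ≡ 6 (mod 12); write r = 12j + 6. Since 3 ∣ 12, reducing mod 3 gives r ≡ 6 ≡ 0 (mod 3); since 4 ∣ 12, reducing mod 4 gives r ≡ 6 ≡ 2 (mod 4).

Converse. If r ≡ 0 (mod 3) and r ≡ 2 (mod 4), then by the Chinese remainder theorem r ≡ 6 (mod 12). This is exactly r ≡ 6 (mod 12).

Both directions hold.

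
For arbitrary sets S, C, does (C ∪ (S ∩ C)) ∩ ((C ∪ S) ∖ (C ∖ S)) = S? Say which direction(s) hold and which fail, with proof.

The sets are not equal: only the forward inclusion holds.

Forward inclusion. Let x ∈ (C ∪ (S ∩ C)) ∩ ((C ∪ S) ∖ (C ∖ S)). Then x ∈ S ∩ C, from which x ∈ S.

Reverse inclusion. This inclusion fails. Take S = {1}, C = ∅; then 1 ∈ S but 1 ∉ (C ∪ (S ∩ C)) ∩ ((C ∪ S) ∖ (C ∖ S)).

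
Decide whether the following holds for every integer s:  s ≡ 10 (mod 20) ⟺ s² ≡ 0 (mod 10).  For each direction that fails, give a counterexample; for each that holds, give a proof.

The forward direction holds; the converse fails.

Converse. This fails: take s = 0. Then 0² = 0 ≡ 0 (mod 10), yet 0 ≡ 0 (mod 20), not 10.

Forward direction. Suppose s ≡ 10 (mod 20). Then s² ≡ 10² = 100 (mod 20), and since 10 ∣ 20, also s² ≡ 0 (mod 10).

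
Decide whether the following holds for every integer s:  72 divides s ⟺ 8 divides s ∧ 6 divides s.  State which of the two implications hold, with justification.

(⟸) This fails: take s = 24. Both 8 ∣ 24 and 6 ∣ 24, yet 24 is not a multiple of 72 (since 24 = 0·72 + 24), so 72 ∤ 24.

(⟹) If 72 ∣ s, write s = 72q. Since 72 = 9·8, s = 8·(9q), so 8 ∣ s; and since 72 = 12·6, s = 6·(12q), so 6 ∣ s.

(⇒) holds; (⇐) fails.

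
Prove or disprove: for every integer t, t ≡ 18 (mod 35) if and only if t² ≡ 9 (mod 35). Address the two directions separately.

Not equivalent: only (⇒) holds.

(⟹) Suppose t ≡ 18 (mod 35). Write t = 35j + 18. Then (35j + 18)² = 1225j² + 1260j + 324 = 35(35j² + 36j + 9) + 9, so t² ≡ 9 (mod 35).

(⟸) This fails: take t = 3. Then 3² = 9 ≡ 9 (mod 35), yet 3 ≡ 3 (mod 35), not 18.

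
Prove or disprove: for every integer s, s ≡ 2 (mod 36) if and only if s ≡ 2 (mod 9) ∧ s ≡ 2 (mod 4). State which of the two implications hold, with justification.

Both directions hold.

(⟹) Suppose s ≡ 2 (mod 36); write s = 36j + 2. Since 9 ∣ 36, reducing mod 9 gives s ≡ 2 (mod 9); since 4 ∣ 36, reducing mod 4 gives s ≡ 2 (mod 4).

(⟸) Conversely, if s ≡ 2 (mod 9) and s ≡ 2 (mod 4), then by the Chinese remainder theorem s ≡ 2 (mod 36). This is exactly s ≡ 2 (mod 36).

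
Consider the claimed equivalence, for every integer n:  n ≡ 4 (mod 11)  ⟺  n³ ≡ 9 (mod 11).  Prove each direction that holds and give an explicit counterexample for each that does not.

Both directions hold; the statement is true.

(⟹) Suppose n ≡ 4 (mod 11). Write n = 11j + 4. Then (11j + 4)³ = 1331j³ + 1452j² + 528j + 64 = 11(121j³ + 132j² + 48j + 5) + 9, so n³ ≡ 9 (mod 11).

(⟸) For the converse, argue contrapositively. If n ≢ 4 (mod 11), then n is congruent to one of 0, 1, 2, 3, 5, 6, 7, 8, 9, 10 modulo 11, and these give n³ ≡ 0, 1, 8, 5, 4, 7, 2, 6, 3, 10 respectively — never 9.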